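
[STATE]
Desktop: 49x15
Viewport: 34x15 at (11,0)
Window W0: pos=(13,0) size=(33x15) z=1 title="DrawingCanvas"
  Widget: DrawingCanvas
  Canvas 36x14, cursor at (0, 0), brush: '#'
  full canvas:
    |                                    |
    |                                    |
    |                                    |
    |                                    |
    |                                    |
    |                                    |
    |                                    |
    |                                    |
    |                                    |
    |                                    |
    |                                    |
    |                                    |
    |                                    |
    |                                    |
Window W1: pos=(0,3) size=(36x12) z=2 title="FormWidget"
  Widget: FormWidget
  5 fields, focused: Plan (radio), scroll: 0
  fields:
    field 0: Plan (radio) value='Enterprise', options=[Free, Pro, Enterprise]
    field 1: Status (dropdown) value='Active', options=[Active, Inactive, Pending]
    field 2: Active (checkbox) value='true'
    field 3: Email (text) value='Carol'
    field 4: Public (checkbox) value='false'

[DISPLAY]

  ┏━━━━━━━━━━━━━━━━━━━━━━━━━━━━━━━
  ┃ DrawingCanvas                 
  ┠───────────────────────────────
━━━━━━━━━━━━━━━━━━━━━━━━┓         
t                       ┃         
────────────────────────┨         
    ( ) Free  ( ) Pro  (┃         
    [Active           ▼]┃         
    [x]                 ┃         
    [Carol             ]┃         
    [ ]                 ┃         
                        ┃         
                        ┃         
                        ┃         
━━━━━━━━━━━━━━━━━━━━━━━━┛━━━━━━━━━


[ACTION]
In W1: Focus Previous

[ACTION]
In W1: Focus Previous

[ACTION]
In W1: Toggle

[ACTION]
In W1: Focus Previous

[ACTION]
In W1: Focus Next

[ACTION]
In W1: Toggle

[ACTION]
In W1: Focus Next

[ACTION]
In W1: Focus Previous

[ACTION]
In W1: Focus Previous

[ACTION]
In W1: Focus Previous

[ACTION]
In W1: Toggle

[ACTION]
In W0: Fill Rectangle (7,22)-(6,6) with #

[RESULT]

  ┏━━━━━━━━━━━━━━━━━━━━━━━━━━━━━━━
  ┃ DrawingCanvas                 
  ┠───────────────────────────────
━━━━━━━━━━━━━━━━━━━━━━━━┓         
t                       ┃         
────────────────────────┨         
    ( ) Free  ( ) Pro  (┃         
    [Active           ▼]┃         
    [x]                 ┃         
    [Carol             ]┃#        
    [ ]                 ┃#        
                        ┃         
                        ┃         
                        ┃         
━━━━━━━━━━━━━━━━━━━━━━━━┛━━━━━━━━━


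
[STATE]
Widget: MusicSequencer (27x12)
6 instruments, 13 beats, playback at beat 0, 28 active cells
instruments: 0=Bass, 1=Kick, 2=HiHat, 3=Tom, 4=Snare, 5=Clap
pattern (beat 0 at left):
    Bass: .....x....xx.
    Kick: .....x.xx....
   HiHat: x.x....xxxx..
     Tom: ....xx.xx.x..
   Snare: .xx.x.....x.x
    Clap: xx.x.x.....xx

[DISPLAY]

      ▼123456789012        
  Bass·····█····██·        
  Kick·····█·██····        
 HiHat█·█····████··        
   Tom····██·██·█··        
 Snare·██·█·····█·█        
  Clap██·█·█·····██        
                           
                           
                           
                           
                           


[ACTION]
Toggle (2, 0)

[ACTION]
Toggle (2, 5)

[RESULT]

      ▼123456789012        
  Bass·····█····██·        
  Kick·····█·██····        
 HiHat··█··█·████··        
   Tom····██·██·█··        
 Snare·██·█·····█·█        
  Clap██·█·█·····██        
                           
                           
                           
                           
                           


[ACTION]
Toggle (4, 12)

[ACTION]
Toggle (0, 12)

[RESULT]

      ▼123456789012        
  Bass·····█····███        
  Kick·····█·██····        
 HiHat··█··█·████··        
   Tom····██·██·█··        
 Snare·██·█·····█··        
  Clap██·█·█·····██        
                           
                           
                           
                           
                           


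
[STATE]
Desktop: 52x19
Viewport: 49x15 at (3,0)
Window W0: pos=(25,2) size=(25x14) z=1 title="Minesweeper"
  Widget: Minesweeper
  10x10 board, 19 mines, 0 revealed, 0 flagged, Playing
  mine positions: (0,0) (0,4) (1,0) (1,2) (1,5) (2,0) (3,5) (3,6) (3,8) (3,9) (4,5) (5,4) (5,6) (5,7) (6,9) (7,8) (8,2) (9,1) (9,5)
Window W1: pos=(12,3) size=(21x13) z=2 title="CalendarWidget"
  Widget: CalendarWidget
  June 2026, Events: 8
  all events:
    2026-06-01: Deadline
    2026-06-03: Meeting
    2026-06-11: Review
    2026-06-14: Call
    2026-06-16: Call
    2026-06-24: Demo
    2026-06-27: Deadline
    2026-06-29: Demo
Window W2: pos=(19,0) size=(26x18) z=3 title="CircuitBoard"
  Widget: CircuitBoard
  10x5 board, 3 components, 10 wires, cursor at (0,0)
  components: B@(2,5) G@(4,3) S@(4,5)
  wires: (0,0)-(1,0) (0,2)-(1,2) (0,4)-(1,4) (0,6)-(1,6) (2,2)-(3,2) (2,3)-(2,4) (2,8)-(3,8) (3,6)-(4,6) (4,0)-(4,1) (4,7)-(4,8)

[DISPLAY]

                ┏━━━━━━━━━━━━━━━━━━━━━━━━┓       
                ┃ CircuitBoard           ┃       
                ┠────────────────────────┨━━━━┓  
         ┏━━━━━━┃   0 1 2 3 4 5 6 7 8 9  ┃    ┃  
         ┃ Calen┃0  [.]      ·       ·   ┃────┨  
         ┠──────┃    │       │       │   ┃    ┃  
         ┃     J┃1   ·       ·       ·   ┃    ┃  
         ┃Mo Tu ┃                        ┃    ┃  
         ┃ 1*  2┃2           ·   · ─ ·   ┃    ┃  
         ┃ 8  9 ┃            │           ┃    ┃  
         ┃15 16*┃3           ·           ┃    ┃  
         ┃22 23 ┃                        ┃    ┃  
         ┃29* 30┃4   · ─ ·       G       ┃    ┃  
         ┃      ┃Cursor: (0,0)           ┃    ┃  
         ┃      ┃                        ┃    ┃  


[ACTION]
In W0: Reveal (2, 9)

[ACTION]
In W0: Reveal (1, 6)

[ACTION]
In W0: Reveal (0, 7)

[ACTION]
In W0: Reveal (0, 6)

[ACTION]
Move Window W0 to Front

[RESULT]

                ┏━━━━━━━━━━━━━━━━━━━━━━━━┓       
                ┃ CircuitBoard           ┃       
                ┠─────┏━━━━━━━━━━━━━━━━━━━━━━━┓  
         ┏━━━━━━┃   0 ┃ Minesweeper           ┃  
         ┃ Calen┃0  [.┠───────────────────────┨  
         ┠──────┃    │┃■■■■■■1                ┃  
         ┃     J┃1   ·┃■■■■■■1                ┃  
         ┃Mo Tu ┃     ┃■■■■■■3222             ┃  
         ┃ 1*  2┃2    ┃■■■■■■■■■■             ┃  
         ┃ 8  9 ┃     ┃■■■■■■■■■■             ┃  
         ┃15 16*┃3    ┃■■■■■■■■■■             ┃  
         ┃22 23 ┃     ┃■■■■■■■■■■             ┃  
         ┃29* 30┃4   ·┃■■■■■■■■■■             ┃  
         ┃      ┃Curso┃■■■■■■■■■■             ┃  
         ┃      ┃     ┃■■■■■■■■■■             ┃  


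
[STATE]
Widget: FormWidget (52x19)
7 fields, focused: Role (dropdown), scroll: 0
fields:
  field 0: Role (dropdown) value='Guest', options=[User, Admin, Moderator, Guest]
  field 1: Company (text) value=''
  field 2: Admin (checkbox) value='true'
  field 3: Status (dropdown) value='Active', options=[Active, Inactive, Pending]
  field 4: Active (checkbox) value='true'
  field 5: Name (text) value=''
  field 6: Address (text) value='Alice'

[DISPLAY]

> Role:       [Guest                              ▼]
  Company:    [                                    ]
  Admin:      [x]                                   
  Status:     [Active                             ▼]
  Active:     [x]                                   
  Name:       [                                    ]
  Address:    [Alice                               ]
                                                    
                                                    
                                                    
                                                    
                                                    
                                                    
                                                    
                                                    
                                                    
                                                    
                                                    
                                                    


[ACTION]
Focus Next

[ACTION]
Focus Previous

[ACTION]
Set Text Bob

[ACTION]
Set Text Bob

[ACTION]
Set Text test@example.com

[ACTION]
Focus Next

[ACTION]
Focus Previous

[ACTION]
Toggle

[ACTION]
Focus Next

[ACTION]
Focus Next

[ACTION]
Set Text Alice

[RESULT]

  Role:       [Guest                              ▼]
  Company:    [                                    ]
> Admin:      [x]                                   
  Status:     [Active                             ▼]
  Active:     [x]                                   
  Name:       [                                    ]
  Address:    [Alice                               ]
                                                    
                                                    
                                                    
                                                    
                                                    
                                                    
                                                    
                                                    
                                                    
                                                    
                                                    
                                                    


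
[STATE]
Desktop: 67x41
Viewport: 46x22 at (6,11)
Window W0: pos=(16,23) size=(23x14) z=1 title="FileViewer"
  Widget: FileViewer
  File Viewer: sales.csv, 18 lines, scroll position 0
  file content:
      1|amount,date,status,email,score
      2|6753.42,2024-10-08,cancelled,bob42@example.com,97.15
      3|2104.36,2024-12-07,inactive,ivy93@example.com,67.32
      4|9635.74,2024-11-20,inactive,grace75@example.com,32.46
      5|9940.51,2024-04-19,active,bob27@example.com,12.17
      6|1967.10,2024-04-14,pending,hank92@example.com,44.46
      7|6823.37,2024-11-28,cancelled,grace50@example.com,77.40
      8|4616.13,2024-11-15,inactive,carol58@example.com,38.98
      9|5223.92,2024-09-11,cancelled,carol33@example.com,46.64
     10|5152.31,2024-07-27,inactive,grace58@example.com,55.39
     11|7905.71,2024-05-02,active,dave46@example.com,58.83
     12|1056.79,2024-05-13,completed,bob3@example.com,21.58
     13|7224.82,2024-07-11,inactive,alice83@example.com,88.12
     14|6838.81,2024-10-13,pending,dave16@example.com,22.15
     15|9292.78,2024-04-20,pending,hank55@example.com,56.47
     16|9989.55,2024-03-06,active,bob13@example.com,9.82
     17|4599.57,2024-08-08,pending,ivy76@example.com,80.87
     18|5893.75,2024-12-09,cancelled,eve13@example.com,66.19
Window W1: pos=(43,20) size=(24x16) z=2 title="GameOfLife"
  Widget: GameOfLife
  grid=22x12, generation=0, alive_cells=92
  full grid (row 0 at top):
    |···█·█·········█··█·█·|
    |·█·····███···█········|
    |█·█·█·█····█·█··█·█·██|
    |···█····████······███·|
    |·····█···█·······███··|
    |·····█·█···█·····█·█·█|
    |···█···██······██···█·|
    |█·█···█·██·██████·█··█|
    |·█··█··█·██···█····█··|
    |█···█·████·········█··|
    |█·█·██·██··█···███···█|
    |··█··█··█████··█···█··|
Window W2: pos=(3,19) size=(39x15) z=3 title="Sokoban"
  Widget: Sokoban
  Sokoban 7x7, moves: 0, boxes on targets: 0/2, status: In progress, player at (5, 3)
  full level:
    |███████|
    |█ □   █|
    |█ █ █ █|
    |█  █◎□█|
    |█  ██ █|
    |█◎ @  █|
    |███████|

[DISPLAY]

                                              
                                              
                                              
                                              
                                              
                                              
                                              
                                              
━━━━━━━━━━━━━━━━━━━━━━━━━━━━━━━━━━━┓          
okoban                             ┃ ┏━━━━━━━━
───────────────────────────────────┨ ┃ GameOfL
█████                              ┃ ┠────────
□   █                              ┃ ┃Gen: 0  
█ █ █                              ┃ ┃···█·█··
 █◎□█                              ┃ ┃·█·····█
 ██ █                              ┃ ┃█·█·█·█·
 @  █                              ┃ ┃···█····
█████                              ┃ ┃·····█··
ves: 0  0/2                        ┃ ┃·····█·█
                                   ┃ ┃···█···█
                                   ┃ ┃█·█···█·
                                   ┃ ┃·█··█··█


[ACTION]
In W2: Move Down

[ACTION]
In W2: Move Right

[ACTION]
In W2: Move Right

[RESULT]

                                              
                                              
                                              
                                              
                                              
                                              
                                              
                                              
━━━━━━━━━━━━━━━━━━━━━━━━━━━━━━━━━━━┓          
okoban                             ┃ ┏━━━━━━━━
───────────────────────────────────┨ ┃ GameOfL
█████                              ┃ ┠────────
□   █                              ┃ ┃Gen: 0  
█ █ █                              ┃ ┃···█·█··
 █◎□█                              ┃ ┃·█·····█
 ██ █                              ┃ ┃█·█·█·█·
   @█                              ┃ ┃···█····
█████                              ┃ ┃·····█··
ves: 2  0/2                        ┃ ┃·····█·█
                                   ┃ ┃···█···█
                                   ┃ ┃█·█···█·
                                   ┃ ┃·█··█··█


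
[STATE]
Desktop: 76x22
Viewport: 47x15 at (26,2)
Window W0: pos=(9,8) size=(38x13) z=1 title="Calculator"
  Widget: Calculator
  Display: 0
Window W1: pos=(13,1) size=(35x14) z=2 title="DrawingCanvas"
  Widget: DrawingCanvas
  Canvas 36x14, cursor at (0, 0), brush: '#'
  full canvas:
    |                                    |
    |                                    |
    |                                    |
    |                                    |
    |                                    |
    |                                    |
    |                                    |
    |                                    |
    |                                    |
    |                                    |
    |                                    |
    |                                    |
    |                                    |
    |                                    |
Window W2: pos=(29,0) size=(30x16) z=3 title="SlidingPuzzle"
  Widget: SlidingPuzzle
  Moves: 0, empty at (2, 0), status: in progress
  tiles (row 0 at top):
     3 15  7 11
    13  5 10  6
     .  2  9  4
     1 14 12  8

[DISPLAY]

as ┠────────────────────────────┨              
───┃┌────┬────┬────┬────┐       ┃              
   ┃│  3 │ 15 │  7 │ 11 │       ┃              
   ┃├────┼────┼────┼────┤       ┃              
   ┃│ 13 │  5 │ 10 │  6 │       ┃              
   ┃├────┼────┼────┼────┤       ┃              
   ┃│    │  2 │  9 │  4 │       ┃              
   ┃├────┼────┼────┼────┤       ┃              
   ┃│  1 │ 14 │ 12 │  8 │       ┃              
   ┃└────┴────┴────┴────┘       ┃              
   ┃Moves: 0                    ┃              
   ┃                            ┃              
━━━┃                            ┃              
│  ┗━━━━━━━━━━━━━━━━━━━━━━━━━━━━┛              
┤                   ┃                          


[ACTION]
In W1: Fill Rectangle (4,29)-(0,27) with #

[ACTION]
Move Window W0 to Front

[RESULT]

as ┠────────────────────────────┨              
───┃┌────┬────┬────┬────┐       ┃              
   ┃│  3 │ 15 │  7 │ 11 │       ┃              
   ┃├────┼────┼────┼────┤       ┃              
   ┃│ 13 │  5 │ 10 │  6 │       ┃              
   ┃├────┼────┼────┼────┤       ┃              
━━━━━━━━━━━━━━━━━━━━┓ 4 │       ┃              
                    ┃───┤       ┃              
────────────────────┨ 8 │       ┃              
                   0┃───┘       ┃              
┐                   ┃           ┃              
│                   ┃           ┃              
┤                   ┃           ┃              
│                   ┃━━━━━━━━━━━┛              
┤                   ┃                          


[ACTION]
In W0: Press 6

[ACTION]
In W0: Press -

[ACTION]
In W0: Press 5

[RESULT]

as ┠────────────────────────────┨              
───┃┌────┬────┬────┬────┐       ┃              
   ┃│  3 │ 15 │  7 │ 11 │       ┃              
   ┃├────┼────┼────┼────┤       ┃              
   ┃│ 13 │  5 │ 10 │  6 │       ┃              
   ┃├────┼────┼────┼────┤       ┃              
━━━━━━━━━━━━━━━━━━━━┓ 4 │       ┃              
                    ┃───┤       ┃              
────────────────────┨ 8 │       ┃              
                   5┃───┘       ┃              
┐                   ┃           ┃              
│                   ┃           ┃              
┤                   ┃           ┃              
│                   ┃━━━━━━━━━━━┛              
┤                   ┃                          


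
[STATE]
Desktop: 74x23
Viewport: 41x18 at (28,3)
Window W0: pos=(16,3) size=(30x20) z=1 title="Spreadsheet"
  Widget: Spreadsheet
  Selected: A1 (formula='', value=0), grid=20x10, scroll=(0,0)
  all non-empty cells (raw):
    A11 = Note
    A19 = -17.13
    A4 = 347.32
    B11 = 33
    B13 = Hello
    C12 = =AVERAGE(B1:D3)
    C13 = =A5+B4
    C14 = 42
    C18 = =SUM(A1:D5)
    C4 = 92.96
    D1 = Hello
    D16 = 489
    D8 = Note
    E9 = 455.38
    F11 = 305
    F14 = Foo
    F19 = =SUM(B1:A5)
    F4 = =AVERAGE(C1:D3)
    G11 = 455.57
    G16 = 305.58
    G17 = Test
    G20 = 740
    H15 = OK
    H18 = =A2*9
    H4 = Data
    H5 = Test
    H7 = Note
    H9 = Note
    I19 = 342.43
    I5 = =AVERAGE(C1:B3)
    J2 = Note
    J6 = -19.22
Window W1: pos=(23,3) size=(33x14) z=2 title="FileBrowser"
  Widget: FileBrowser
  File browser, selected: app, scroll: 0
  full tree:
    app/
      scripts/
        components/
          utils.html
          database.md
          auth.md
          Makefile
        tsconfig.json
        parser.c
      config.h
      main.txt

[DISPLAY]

━━━━━━━━━━━━━━━━━━━━━━━━━━━┓             
eBrowser                   ┃             
───────────────────────────┨             
] app/                     ┃             
[+] scripts/               ┃             
config.h                   ┃             
main.txt                   ┃             
                           ┃             
                           ┃             
                           ┃             
                           ┃             
                           ┃             
                           ┃             
━━━━━━━━━━━━━━━━━━━━━━━━━━━┛             
0       0       0┃                       
0       0       0┃                       
       33       0┃                       
0       0       0┃                       


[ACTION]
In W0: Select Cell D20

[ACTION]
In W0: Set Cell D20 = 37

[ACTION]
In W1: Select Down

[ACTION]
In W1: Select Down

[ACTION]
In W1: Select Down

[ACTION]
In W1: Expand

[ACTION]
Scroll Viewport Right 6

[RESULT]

━━━━━━━━━━━━━━━━━━━━━━┓                  
ser                   ┃                  
──────────────────────┨                  
/                     ┃                  
cripts/               ┃                  
g.h                   ┃                  
txt                   ┃                  
                      ┃                  
                      ┃                  
                      ┃                  
                      ┃                  
                      ┃                  
                      ┃                  
━━━━━━━━━━━━━━━━━━━━━━┛                  
   0       0┃                            
   0       0┃                            
  33       0┃                            
   0       0┃                            


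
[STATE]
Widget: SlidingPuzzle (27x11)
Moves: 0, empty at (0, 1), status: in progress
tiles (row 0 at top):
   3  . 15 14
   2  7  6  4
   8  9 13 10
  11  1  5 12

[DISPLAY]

┌────┬────┬────┬────┐      
│  3 │    │ 15 │ 14 │      
├────┼────┼────┼────┤      
│  2 │  7 │  6 │  4 │      
├────┼────┼────┼────┤      
│  8 │  9 │ 13 │ 10 │      
├────┼────┼────┼────┤      
│ 11 │  1 │  5 │ 12 │      
└────┴────┴────┴────┘      
Moves: 0                   
                           


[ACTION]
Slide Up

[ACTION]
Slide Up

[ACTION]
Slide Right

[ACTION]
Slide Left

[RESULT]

┌────┬────┬────┬────┐      
│  3 │  7 │ 15 │ 14 │      
├────┼────┼────┼────┤      
│  2 │  9 │  6 │  4 │      
├────┼────┼────┼────┤      
│  8 │    │ 13 │ 10 │      
├────┼────┼────┼────┤      
│ 11 │  1 │  5 │ 12 │      
└────┴────┴────┴────┘      
Moves: 4                   
                           


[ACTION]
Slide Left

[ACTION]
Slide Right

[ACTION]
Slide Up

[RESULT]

┌────┬────┬────┬────┐      
│  3 │  7 │ 15 │ 14 │      
├────┼────┼────┼────┤      
│  2 │  9 │  6 │  4 │      
├────┼────┼────┼────┤      
│  8 │  1 │ 13 │ 10 │      
├────┼────┼────┼────┤      
│ 11 │    │  5 │ 12 │      
└────┴────┴────┴────┘      
Moves: 7                   
                           


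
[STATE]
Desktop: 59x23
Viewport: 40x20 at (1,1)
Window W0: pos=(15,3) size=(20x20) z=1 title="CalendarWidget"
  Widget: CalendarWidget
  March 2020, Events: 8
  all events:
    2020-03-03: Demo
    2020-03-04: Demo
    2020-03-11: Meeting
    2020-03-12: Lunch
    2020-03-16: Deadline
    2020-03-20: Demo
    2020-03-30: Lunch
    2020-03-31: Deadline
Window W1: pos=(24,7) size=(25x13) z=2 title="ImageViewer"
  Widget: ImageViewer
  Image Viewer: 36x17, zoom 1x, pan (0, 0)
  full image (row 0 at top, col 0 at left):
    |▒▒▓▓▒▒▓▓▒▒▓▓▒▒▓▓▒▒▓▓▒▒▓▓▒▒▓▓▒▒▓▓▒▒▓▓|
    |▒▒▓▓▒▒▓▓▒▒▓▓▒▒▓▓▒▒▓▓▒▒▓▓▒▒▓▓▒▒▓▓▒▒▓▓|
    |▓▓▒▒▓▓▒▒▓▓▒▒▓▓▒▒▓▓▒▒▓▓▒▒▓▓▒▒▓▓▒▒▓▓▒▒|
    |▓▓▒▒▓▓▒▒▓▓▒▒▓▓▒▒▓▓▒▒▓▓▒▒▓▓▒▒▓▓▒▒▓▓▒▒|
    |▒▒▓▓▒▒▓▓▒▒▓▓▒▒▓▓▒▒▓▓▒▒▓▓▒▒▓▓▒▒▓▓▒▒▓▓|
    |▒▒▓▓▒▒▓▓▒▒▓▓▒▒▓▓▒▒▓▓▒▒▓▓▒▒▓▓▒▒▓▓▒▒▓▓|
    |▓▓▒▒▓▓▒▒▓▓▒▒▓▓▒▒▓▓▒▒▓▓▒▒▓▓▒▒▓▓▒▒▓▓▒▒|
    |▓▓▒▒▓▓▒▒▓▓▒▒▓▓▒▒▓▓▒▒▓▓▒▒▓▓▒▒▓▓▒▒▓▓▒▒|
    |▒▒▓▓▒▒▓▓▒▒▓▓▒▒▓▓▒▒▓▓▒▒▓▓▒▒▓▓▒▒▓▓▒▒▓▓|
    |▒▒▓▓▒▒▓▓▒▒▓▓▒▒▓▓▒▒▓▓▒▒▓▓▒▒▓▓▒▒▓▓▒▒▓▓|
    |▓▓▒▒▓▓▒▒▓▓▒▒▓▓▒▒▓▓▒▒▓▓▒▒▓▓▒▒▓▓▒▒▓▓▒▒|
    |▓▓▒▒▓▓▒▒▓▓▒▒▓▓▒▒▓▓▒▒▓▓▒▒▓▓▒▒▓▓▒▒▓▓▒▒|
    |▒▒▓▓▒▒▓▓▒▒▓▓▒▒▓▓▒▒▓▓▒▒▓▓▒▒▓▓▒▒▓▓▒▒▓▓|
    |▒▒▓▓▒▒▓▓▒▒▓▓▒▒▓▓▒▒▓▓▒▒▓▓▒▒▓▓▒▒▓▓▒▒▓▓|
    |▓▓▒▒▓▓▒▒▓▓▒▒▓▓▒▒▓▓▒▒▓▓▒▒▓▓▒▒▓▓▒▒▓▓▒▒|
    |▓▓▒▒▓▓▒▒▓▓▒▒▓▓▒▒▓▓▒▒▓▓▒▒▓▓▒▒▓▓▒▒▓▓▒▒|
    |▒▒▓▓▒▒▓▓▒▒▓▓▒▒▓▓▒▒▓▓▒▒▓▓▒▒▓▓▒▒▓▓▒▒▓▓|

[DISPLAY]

                                        
                                        
              ┏━━━━━━━━━━━━━━━━━━┓      
              ┃ CalendarWidget   ┃      
              ┠──────────────────┨      
              ┃    March 2020    ┃      
              ┃Mo Tu We┏━━━━━━━━━━━━━━━━
              ┃        ┃ ImageViewer    
              ┃ 2  3*  ┠────────────────
              ┃ 9 10 11┃▒▒▓▓▒▒▓▓▒▒▓▓▒▒▓▓
              ┃16* 17 1┃▒▒▓▓▒▒▓▓▒▒▓▓▒▒▓▓
              ┃23 24 25┃▓▓▒▒▓▓▒▒▓▓▒▒▓▓▒▒
              ┃30* 31* ┃▓▓▒▒▓▓▒▒▓▓▒▒▓▓▒▒
              ┃        ┃▒▒▓▓▒▒▓▓▒▒▓▓▒▒▓▓
              ┃        ┃▒▒▓▓▒▒▓▓▒▒▓▓▒▒▓▓
              ┃        ┃▓▓▒▒▓▓▒▒▓▓▒▒▓▓▒▒
              ┃        ┃▓▓▒▒▓▓▒▒▓▓▒▒▓▓▒▒
              ┃        ┃▒▒▓▓▒▒▓▓▒▒▓▓▒▒▓▓
              ┃        ┗━━━━━━━━━━━━━━━━
              ┃                  ┃      


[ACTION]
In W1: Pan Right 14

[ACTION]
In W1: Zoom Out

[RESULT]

                                        
                                        
              ┏━━━━━━━━━━━━━━━━━━┓      
              ┃ CalendarWidget   ┃      
              ┠──────────────────┨      
              ┃    March 2020    ┃      
              ┃Mo Tu We┏━━━━━━━━━━━━━━━━
              ┃        ┃ ImageViewer    
              ┃ 2  3*  ┠────────────────
              ┃ 9 10 11┃▓▓▒▒▓▓▒▒▓▓▒▒▓▓▒▒
              ┃16* 17 1┃▓▓▒▒▓▓▒▒▓▓▒▒▓▓▒▒
              ┃23 24 25┃▒▒▓▓▒▒▓▓▒▒▓▓▒▒▓▓
              ┃30* 31* ┃▒▒▓▓▒▒▓▓▒▒▓▓▒▒▓▓
              ┃        ┃▓▓▒▒▓▓▒▒▓▓▒▒▓▓▒▒
              ┃        ┃▓▓▒▒▓▓▒▒▓▓▒▒▓▓▒▒
              ┃        ┃▒▒▓▓▒▒▓▓▒▒▓▓▒▒▓▓
              ┃        ┃▒▒▓▓▒▒▓▓▒▒▓▓▒▒▓▓
              ┃        ┃▓▓▒▒▓▓▒▒▓▓▒▒▓▓▒▒
              ┃        ┗━━━━━━━━━━━━━━━━
              ┃                  ┃      


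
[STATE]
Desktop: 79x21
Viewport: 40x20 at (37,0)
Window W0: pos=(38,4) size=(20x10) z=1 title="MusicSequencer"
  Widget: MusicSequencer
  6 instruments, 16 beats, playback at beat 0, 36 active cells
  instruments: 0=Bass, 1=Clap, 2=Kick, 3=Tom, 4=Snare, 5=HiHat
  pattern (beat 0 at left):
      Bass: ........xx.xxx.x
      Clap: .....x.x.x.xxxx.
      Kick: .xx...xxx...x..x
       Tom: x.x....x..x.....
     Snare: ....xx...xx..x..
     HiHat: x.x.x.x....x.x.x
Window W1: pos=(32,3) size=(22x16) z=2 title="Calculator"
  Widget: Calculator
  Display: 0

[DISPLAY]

                                        
                                        
                                        
━━━━━━━━━━━━━━━━┓                       
culator         ┃━━━┓                   
────────────────┨   ┃                   
               0┃───┨                   
┬───┬───┬───┐   ┃901┃                   
│ 8 │ 9 │ ÷ │   ┃█·█┃                   
┼───┼───┼───┤   ┃█·█┃                   
│ 5 │ 6 │ × │   ┃···┃                   
┼───┼───┼───┤   ┃·█·┃                   
│ 2 │ 3 │ - │   ┃██·┃                   
┼───┼───┼───┤   ┃━━━┛                   
│ . │ = │ + │   ┃                       
┼───┼───┼───┤   ┃                       
│ MC│ MR│ M+│   ┃                       
┴───┴───┴───┘   ┃                       
━━━━━━━━━━━━━━━━┛                       
                                        


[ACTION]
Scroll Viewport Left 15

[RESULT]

                                        
                                        
                                        
          ┏━━━━━━━━━━━━━━━━━━━━┓        
          ┃ Calculator         ┃━━━┓    
          ┠────────────────────┨   ┃    
          ┃                   0┃───┨    
          ┃┌───┬───┬───┬───┐   ┃901┃    
          ┃│ 7 │ 8 │ 9 │ ÷ │   ┃█·█┃    
          ┃├───┼───┼───┼───┤   ┃█·█┃    
          ┃│ 4 │ 5 │ 6 │ × │   ┃···┃    
          ┃├───┼───┼───┼───┤   ┃·█·┃    
          ┃│ 1 │ 2 │ 3 │ - │   ┃██·┃    
          ┃├───┼───┼───┼───┤   ┃━━━┛    
          ┃│ 0 │ . │ = │ + │   ┃        
          ┃├───┼───┼───┼───┤   ┃        
          ┃│ C │ MC│ MR│ M+│   ┃        
          ┃└───┴───┴───┴───┘   ┃        
          ┗━━━━━━━━━━━━━━━━━━━━┛        
                                        


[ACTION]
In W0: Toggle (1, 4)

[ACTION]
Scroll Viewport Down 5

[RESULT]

                                        
                                        
          ┏━━━━━━━━━━━━━━━━━━━━┓        
          ┃ Calculator         ┃━━━┓    
          ┠────────────────────┨   ┃    
          ┃                   0┃───┨    
          ┃┌───┬───┬───┬───┐   ┃901┃    
          ┃│ 7 │ 8 │ 9 │ ÷ │   ┃█·█┃    
          ┃├───┼───┼───┼───┤   ┃█·█┃    
          ┃│ 4 │ 5 │ 6 │ × │   ┃···┃    
          ┃├───┼───┼───┼───┤   ┃·█·┃    
          ┃│ 1 │ 2 │ 3 │ - │   ┃██·┃    
          ┃├───┼───┼───┼───┤   ┃━━━┛    
          ┃│ 0 │ . │ = │ + │   ┃        
          ┃├───┼───┼───┼───┤   ┃        
          ┃│ C │ MC│ MR│ M+│   ┃        
          ┃└───┴───┴───┴───┘   ┃        
          ┗━━━━━━━━━━━━━━━━━━━━┛        
                                        
                                        


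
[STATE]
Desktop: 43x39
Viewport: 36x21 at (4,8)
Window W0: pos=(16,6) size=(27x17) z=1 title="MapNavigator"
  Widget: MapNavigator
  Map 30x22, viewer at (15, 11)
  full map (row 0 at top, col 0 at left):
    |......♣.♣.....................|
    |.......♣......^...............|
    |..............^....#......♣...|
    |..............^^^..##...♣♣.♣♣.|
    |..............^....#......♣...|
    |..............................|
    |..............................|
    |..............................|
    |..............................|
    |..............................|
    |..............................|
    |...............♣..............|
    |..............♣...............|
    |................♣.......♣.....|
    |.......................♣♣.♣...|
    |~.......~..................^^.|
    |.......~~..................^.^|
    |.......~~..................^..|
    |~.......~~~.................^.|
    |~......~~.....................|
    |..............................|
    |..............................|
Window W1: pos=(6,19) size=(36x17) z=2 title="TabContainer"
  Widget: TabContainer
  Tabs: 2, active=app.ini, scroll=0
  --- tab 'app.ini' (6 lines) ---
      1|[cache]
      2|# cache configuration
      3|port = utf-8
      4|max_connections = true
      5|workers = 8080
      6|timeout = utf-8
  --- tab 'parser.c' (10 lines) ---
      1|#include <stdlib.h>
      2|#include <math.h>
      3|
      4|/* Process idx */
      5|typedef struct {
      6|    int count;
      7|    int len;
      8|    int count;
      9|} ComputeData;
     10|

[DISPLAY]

            ┠───────────────────────
            ┃.......................
            ┃.......................
            ┃.......................
            ┃.......................
            ┃.......................
            ┃.......................
            ┃............@..........
            ┃...........♣...........
            ┃.............♣.......♣.
            ┃....................♣♣.
  ┏━━━━━━━━━━━━━━━━━━━━━━━━━━━━━━━━━
  ┃ TabContainer                    
  ┠─────────────────────────────────
  ┃[app.ini]│ parser.c              
  ┃─────────────────────────────────
  ┃[cache]                          
  ┃# cache configuration            
  ┃port = utf-8                     
  ┃max_connections = true           
  ┃workers = 8080                   


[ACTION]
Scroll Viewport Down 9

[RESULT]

            ┃.............♣.......♣.
            ┃....................♣♣.
  ┏━━━━━━━━━━━━━━━━━━━━━━━━━━━━━━━━━
  ┃ TabContainer                    
  ┠─────────────────────────────────
  ┃[app.ini]│ parser.c              
  ┃─────────────────────────────────
  ┃[cache]                          
  ┃# cache configuration            
  ┃port = utf-8                     
  ┃max_connections = true           
  ┃workers = 8080                   
  ┃timeout = utf-8                  
  ┃                                 
  ┃                                 
  ┃                                 
  ┃                                 
  ┃                                 
  ┗━━━━━━━━━━━━━━━━━━━━━━━━━━━━━━━━━
                                    
                                    


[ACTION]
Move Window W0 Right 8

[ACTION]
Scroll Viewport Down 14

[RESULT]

            ┃....................♣♣.
  ┏━━━━━━━━━━━━━━━━━━━━━━━━━━━━━━━━━
  ┃ TabContainer                    
  ┠─────────────────────────────────
  ┃[app.ini]│ parser.c              
  ┃─────────────────────────────────
  ┃[cache]                          
  ┃# cache configuration            
  ┃port = utf-8                     
  ┃max_connections = true           
  ┃workers = 8080                   
  ┃timeout = utf-8                  
  ┃                                 
  ┃                                 
  ┃                                 
  ┃                                 
  ┃                                 
  ┗━━━━━━━━━━━━━━━━━━━━━━━━━━━━━━━━━
                                    
                                    
                                    
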